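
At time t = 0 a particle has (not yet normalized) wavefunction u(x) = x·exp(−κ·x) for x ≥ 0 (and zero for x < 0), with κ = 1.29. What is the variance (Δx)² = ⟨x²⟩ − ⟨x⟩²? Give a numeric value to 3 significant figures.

0.451

Compute ⟨x⟩ and ⟨x²⟩ separately, then (Δx)² = ⟨x²⟩ − ⟨x⟩².
Every integrand reduces to terms xʲ·e^(−2κx) on [0, ∞); use ∫₀^∞ xʲ·e^(−2κx) dx = j!/(2κ)^(j+1).
Normalization: ∫|u|² dx = 0.11646.
⟨x⟩ = 1.1628 and ⟨x²⟩ = 1.8028.
(Δx)² = 1.8028 − (1.1628)² = 0.45069.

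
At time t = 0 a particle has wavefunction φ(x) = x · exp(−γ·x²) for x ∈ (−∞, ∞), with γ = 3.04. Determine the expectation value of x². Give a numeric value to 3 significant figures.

⟨x²⟩ = ∫ x²·|φ|² dx / ∫|φ|² dx (integrals over the domain).
Expand each integrand as polynomial × e^(−2γx²) and use ∫x^(2j)·e^(−2γx²) dx = (2j−1)!!/(4γ)^j · √(π/(2γ)), odd powers → 0; here √(π/(2γ)) = 0.71882.
State is unnormalized: ∫|φ|² dx = 0.059114, and ∫φ*·x²·φ dx = 0.014584, so ⟨x²⟩ = 0.014584 / 0.059114.
⟨x²⟩ = 0.24671.

0.247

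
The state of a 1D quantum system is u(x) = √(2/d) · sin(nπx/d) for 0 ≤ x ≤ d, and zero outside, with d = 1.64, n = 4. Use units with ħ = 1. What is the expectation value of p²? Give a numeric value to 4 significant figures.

p² u = −ħ² d²u/dx²; ⟨p²⟩ = −ħ² ∫ u*·u'' dx.
d/dx sin(nπx/d) = (nπ/d)·cos(nπx/d) and d²/dx² sin(nπx/d) = −(nπ/d)²·sin(nπx/d); on 0 ≤ x ≤ d, ∫sin²(nπx/d) dx = d/2 and ∫sin(nπx/d)·cos(nπx/d) dx = 0.
⟨p²⟩ = 58.713.

58.71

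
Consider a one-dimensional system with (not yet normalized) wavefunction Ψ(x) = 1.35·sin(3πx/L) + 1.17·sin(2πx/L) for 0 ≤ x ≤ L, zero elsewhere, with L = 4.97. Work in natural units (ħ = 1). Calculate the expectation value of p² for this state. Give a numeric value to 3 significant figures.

p² Ψ = −ħ² d²Ψ/dx²; ⟨p²⟩ = −ħ² ∫ Ψ*·Ψ'' dx / ∫|Ψ|² dx.
d²/dx² sin(jπx/L) = −(jπ/L)²·sin(jπx/L); on 0 ≤ x ≤ L, ∫sin²(jπx/L) dx = L/2 and ∫sin(jπx/L)·sin(lπx/L) dx = 0 for j ≠ l, so only diagonal terms survive in ∫|Ψ|² and ∫Ψ·Ψ″; ∫Ψ·Ψ′ dx = [Ψ²/2] between the walls = 0.
State is unnormalized: ∫|Ψ|² dx = 7.9306, and ∫Ψ*·(−ħ² Ψ'') dx = 21.723, so ⟨p²⟩ = 21.723 / 7.9306.
⟨p²⟩ = 2.7391.

2.74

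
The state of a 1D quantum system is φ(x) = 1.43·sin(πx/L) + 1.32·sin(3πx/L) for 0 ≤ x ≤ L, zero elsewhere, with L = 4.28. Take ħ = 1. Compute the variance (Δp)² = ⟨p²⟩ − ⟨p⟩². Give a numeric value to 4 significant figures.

Compute ⟨p⟩ and ⟨p²⟩ separately; (Δp)² = ⟨p²⟩ − ⟨p⟩².
d²/dx² sin(jπx/L) = −(jπ/L)²·sin(jπx/L); on 0 ≤ x ≤ L, ∫sin²(jπx/L) dx = L/2 and ∫sin(jπx/L)·sin(lπx/L) dx = 0 for j ≠ l, so only diagonal terms survive in ∫|φ|² and ∫φ·φ″; ∫φ·φ′ dx = [φ²/2] between the walls = 0.
Normalization: ∫|φ|² dx = 8.1048.
⟨p⟩ = 0.0000 and ⟨p²⟩ = 2.5218.
(Δp)² = 2.5218 − (0.0000)² = 2.5218.

2.522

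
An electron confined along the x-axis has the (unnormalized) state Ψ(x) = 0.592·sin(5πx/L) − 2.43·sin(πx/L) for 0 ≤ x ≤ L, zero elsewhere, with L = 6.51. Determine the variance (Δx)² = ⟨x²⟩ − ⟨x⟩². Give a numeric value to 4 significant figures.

1.363

Compute ⟨x⟩ and ⟨x²⟩ separately, then (Δx)² = ⟨x²⟩ − ⟨x⟩².
On 0 ≤ x ≤ L (j ≠ l): ∫sin²(jπx/L) dx = L/2, ∫sin(jπx/L)·sin(lπx/L) dx = 0; diagonal moments ∫x·sin²(jπx/L) dx = L²/4, ∫x²·sin²(jπx/L) dx = L³·(1/6 − 1/(4j²π²)); cross terms ∫x·sin(jπx/L)·sin(lπx/L) dx = 0 for j + l even and −4jlL²/(π²(j² − l²)²) for j + l odd, ∫x²·sin(jπx/L)·sin(lπx/L) dx = (−1)^(j+l)·4jlL³/(π²(j² − l²)²); higher powers the same way via product-to-sum and parts.
Normalization: ∫|Ψ|² dx = 20.361.
⟨x⟩ = 3.2550 and ⟨x²⟩ = 11.958.
(Δx)² = 11.958 − (3.2550)² = 1.3630.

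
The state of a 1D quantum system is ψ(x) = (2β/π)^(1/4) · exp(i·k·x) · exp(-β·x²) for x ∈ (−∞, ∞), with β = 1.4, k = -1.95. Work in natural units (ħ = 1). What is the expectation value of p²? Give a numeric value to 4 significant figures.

p² ψ = −ħ² d²ψ/dx²; ⟨p²⟩ = −ħ² ∫ ψ*·ψ'' dx.
Gaussian moments: ∫x^(2j)·e^(−2βx²) dx = (2j−1)!!/(4β)^j · √(π/(2β)), odd powers integrate to 0; here √(π/(2β)) = 1.0592. Derivatives: ψ′ = (ik − 2βx)·ψ, ψ″ = ((ik − 2βx)² − 2β)·ψ; the odd-in-x pieces drop out.
⟨p²⟩ = 5.2025.

5.203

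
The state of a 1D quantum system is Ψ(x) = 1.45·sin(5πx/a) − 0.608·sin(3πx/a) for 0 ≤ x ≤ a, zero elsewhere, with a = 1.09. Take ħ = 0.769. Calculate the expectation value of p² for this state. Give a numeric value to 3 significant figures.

111.

p² Ψ = −ħ² d²Ψ/dx²; ⟨p²⟩ = −ħ² ∫ Ψ*·Ψ'' dx / ∫|Ψ|² dx.
d²/dx² sin(jπx/a) = −(jπ/a)²·sin(jπx/a); on 0 ≤ x ≤ a, ∫sin²(jπx/a) dx = a/2 and ∫sin(jπx/a)·sin(lπx/a) dx = 0 for j ≠ l, so only diagonal terms survive in ∫|Ψ|² and ∫Ψ·Ψ″; ∫Ψ·Ψ′ dx = [Ψ²/2] between the walls = 0.
State is unnormalized: ∫|Ψ|² dx = 1.3473, and ∫Ψ*·(−ħ² Ψ'') dx = 149.63, so ⟨p²⟩ = 149.63 / 1.3473.
⟨p²⟩ = 111.06.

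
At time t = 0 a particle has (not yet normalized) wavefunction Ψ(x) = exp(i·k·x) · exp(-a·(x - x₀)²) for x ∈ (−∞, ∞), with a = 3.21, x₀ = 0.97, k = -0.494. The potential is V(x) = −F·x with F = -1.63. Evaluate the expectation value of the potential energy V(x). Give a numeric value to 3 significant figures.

⟨V⟩ = ∫ V(x)·|Ψ|² dx / ∫|Ψ|² dx.
Gaussian moments (u = x − x₀): ∫u^(2j)·e^(−2au²) du = (2j−1)!!/(4a)^j · √(π/(2a)), odd powers integrate to 0; here √(π/(2a)) = 0.69953.
State is unnormalized: ∫|Ψ|² dx = 0.69953, and ∫Ψ*·V(x)·Ψ dx = 1.1060, so ⟨V⟩ = 1.1060 / 0.69953.
⟨V⟩ = 1.5811.

1.58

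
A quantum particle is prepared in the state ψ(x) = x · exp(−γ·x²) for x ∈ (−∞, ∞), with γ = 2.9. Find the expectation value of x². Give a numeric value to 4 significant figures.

0.2586

⟨x²⟩ = ∫ x²·|ψ|² dx / ∫|ψ|² dx (integrals over the domain).
Expand each integrand as polynomial × e^(−2γx²) and use ∫x^(2j)·e^(−2γx²) dx = (2j−1)!!/(4γ)^j · √(π/(2γ)), odd powers → 0; here √(π/(2γ)) = 0.73597.
State is unnormalized: ∫|ψ|² dx = 0.063446, and ∫ψ*·x²·ψ dx = 0.016408, so ⟨x²⟩ = 0.016408 / 0.063446.
⟨x²⟩ = 0.25862.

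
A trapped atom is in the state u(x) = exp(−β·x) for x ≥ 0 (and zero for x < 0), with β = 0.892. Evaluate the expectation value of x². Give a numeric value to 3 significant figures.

⟨x²⟩ = ∫ x²·|u|² dx / ∫|u|² dx (integrals over the domain).
Every integrand reduces to terms xʲ·e^(−2βx) on [0, ∞); use ∫₀^∞ xʲ·e^(−2βx) dx = j!/(2β)^(j+1).
State is unnormalized: ∫|u|² dx = 0.56054, and ∫u*·x²·u dx = 0.35225, so ⟨x²⟩ = 0.35225 / 0.56054.
⟨x²⟩ = 0.62841.

0.628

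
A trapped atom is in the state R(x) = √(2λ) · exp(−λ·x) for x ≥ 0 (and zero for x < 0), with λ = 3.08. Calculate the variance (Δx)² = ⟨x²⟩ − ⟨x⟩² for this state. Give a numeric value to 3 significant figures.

Compute ⟨x⟩ and ⟨x²⟩ separately, then (Δx)² = ⟨x²⟩ − ⟨x⟩².
Every integrand reduces to terms xʲ·e^(−2λx) on [0, ∞); use ∫₀^∞ xʲ·e^(−2λx) dx = j!/(2λ)^(j+1).
⟨x⟩ = 0.16234 and ⟨x²⟩ = 0.052707.
(Δx)² = 0.052707 − (0.16234)² = 0.026354.

0.0264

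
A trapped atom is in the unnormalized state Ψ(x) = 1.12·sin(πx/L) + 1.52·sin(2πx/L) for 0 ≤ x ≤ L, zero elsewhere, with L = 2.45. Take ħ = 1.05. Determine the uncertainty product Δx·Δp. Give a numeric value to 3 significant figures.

0.942

Δx = √(⟨x²⟩−⟨x⟩²), Δp = √(⟨p²⟩−⟨p⟩²).
On 0 ≤ x ≤ L (j ≠ l): ∫sin²(jπx/L) dx = L/2, ∫sin(jπx/L)·sin(lπx/L) dx = 0; diagonal moments ∫x·sin²(jπx/L) dx = L²/4, ∫x²·sin²(jπx/L) dx = L³·(1/6 − 1/(4j²π²)); cross terms ∫x·sin(jπx/L)·sin(lπx/L) dx = 0 for j + l even and −4jlL²/(π²(j² − l²)²) for j + l odd, ∫x²·sin(jπx/L)·sin(lπx/L) dx = (−1)^(j+l)·4jlL³/(π²(j² − l²)²); higher powers the same way via product-to-sum and parts. d²/dx² sin(jπx/L) = −(jπ/L)²·sin(jπx/L); on 0 ≤ x ≤ L, ∫sin²(jπx/L) dx = L/2 and ∫sin(jπx/L)·sin(lπx/L) dx = 0 for j ≠ l, so only diagonal terms survive in ∫|Ψ|² and ∫Ψ·Ψ″; ∫Ψ·Ψ′ dx = [Ψ²/2] between the walls = 0.
Normalization: ∫|Ψ|² dx = 4.3669.
⟨x⟩ = 0.80350, ⟨x²⟩ = 0.81188 ⇒ Δx = 0.40776.
⟨p⟩ = 0.0000, ⟨p²⟩ = 5.3375 ⇒ Δp = 2.3103.
Δx·Δp = 0.94204.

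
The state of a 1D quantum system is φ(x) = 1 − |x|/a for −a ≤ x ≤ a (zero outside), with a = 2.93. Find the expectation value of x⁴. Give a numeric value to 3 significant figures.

⟨x⁴⟩ = ∫ x⁴·|φ|² dx / ∫|φ|² dx (integrals over the domain).
φ is even, so ∫ over [−a, a] = 2∫₀ᵃ with φ = 1 − x/a there: ∫₀ᵃ (1 − x/a)² dx = a/3, ∫₀ᵃ x²(1 − x/a)² dx = a³/30, ∫₀ᵃ x⁴(1 − x/a)² dx = a⁵/105.
State is unnormalized: ∫|φ|² dx = 1.9533, and ∫φ*·x⁴·φ dx = 4.1132, so ⟨x⁴⟩ = 4.1132 / 1.9533.
⟨x⁴⟩ = 2.1057.

2.11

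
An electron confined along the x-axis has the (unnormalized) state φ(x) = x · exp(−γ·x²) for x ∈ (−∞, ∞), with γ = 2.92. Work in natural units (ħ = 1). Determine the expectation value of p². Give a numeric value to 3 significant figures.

8.76

p² φ = −ħ² d²φ/dx²; ⟨p²⟩ = −ħ² ∫ φ*·φ'' dx / ∫|φ|² dx.
Expand each integrand as polynomial × e^(−2γx²) and use ∫x^(2j)·e^(−2γx²) dx = (2j−1)!!/(4γ)^j · √(π/(2γ)), odd powers → 0; here √(π/(2γ)) = 0.73345. Differentiate with the product rule, d/dx e^(−γx²) = −2γx·e^(−γx²).
State is unnormalized: ∫|φ|² dx = 0.062795, and ∫φ*·(−ħ² φ'') dx = 0.55008, so ⟨p²⟩ = 0.55008 / 0.062795.
⟨p²⟩ = 8.7600.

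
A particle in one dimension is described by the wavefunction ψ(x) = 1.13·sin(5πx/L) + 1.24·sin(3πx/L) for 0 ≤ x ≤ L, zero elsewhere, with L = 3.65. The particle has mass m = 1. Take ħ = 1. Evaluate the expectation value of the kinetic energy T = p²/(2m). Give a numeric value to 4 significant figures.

T = −(ħ²/2m) d²/dx², so ⟨T⟩ = −(ħ²/2m) ∫ ψ*·ψ'' dx / ∫|ψ|² dx; with m = 1.
d²/dx² sin(jπx/L) = −(jπ/L)²·sin(jπx/L); on 0 ≤ x ≤ L, ∫sin²(jπx/L) dx = L/2 and ∫sin(jπx/L)·sin(lπx/L) dx = 0 for j ≠ l, so only diagonal terms survive in ∫|ψ|² and ∫ψ·ψ″; ∫ψ·ψ′ dx = [ψ²/2] between the walls = 0.
State is unnormalized: ∫|ψ|² dx = 5.1365, and ∫ψ*·(−ħ²/2m · ψ'') dx = 30.934, so ⟨T⟩ = 30.934 / 5.1365.
⟨T⟩ = 6.0225.

6.023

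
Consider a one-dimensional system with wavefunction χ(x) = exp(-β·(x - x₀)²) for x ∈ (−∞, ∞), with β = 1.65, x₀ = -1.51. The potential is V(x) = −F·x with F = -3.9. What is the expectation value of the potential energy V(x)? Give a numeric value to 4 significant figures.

⟨V⟩ = ∫ V(x)·|χ|² dx / ∫|χ|² dx.
Gaussian moments (u = x − x₀): ∫u^(2j)·e^(−2βu²) du = (2j−1)!!/(4β)^j · √(π/(2β)), odd powers integrate to 0; here √(π/(2β)) = 0.97570.
State is unnormalized: ∫|χ|² dx = 0.97570, and ∫χ*·V(x)·χ dx = -5.7459, so ⟨V⟩ = -5.7459 / 0.97570.
⟨V⟩ = -5.8890.

-5.889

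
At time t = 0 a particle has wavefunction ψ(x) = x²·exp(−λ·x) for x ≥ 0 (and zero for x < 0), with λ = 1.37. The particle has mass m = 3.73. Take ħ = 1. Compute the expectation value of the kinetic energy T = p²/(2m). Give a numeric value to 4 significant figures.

T = −(ħ²/2m) d²/dx², so ⟨T⟩ = −(ħ²/2m) ∫ ψ*·ψ'' dx / ∫|ψ|² dx; with m = 3.73.
Differentiate x²·exp(−λ·x) with the product rule; every integrand then reduces to terms xʲ·e^(−2λx) on [0, ∞), with ∫₀^∞ xʲ·e^(−2λx) dx = j!/(2λ)^(j+1).
State is unnormalized: ∫|ψ|² dx = 0.15540, and ∫ψ*·(−ħ²/2m · ψ'') dx = 0.013033, so ⟨T⟩ = 0.013033 / 0.15540.
⟨T⟩ = 0.083865.

0.08387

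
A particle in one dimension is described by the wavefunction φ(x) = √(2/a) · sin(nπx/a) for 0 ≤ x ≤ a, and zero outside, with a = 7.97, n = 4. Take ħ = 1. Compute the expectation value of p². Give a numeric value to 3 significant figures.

p² φ = −ħ² d²φ/dx²; ⟨p²⟩ = −ħ² ∫ φ*·φ'' dx.
d/dx sin(nπx/a) = (nπ/a)·cos(nπx/a) and d²/dx² sin(nπx/a) = −(nπ/a)²·sin(nπx/a); on 0 ≤ x ≤ a, ∫sin²(nπx/a) dx = a/2 and ∫sin(nπx/a)·cos(nπx/a) dx = 0.
⟨p²⟩ = 2.4860.

2.49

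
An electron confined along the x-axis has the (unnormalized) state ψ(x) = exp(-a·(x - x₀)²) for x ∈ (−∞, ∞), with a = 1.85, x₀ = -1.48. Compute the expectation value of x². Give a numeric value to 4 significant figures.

2.326

⟨x²⟩ = ∫ x²·|ψ|² dx / ∫|ψ|² dx (integrals over the domain).
Gaussian moments (u = x − x₀): ∫u^(2j)·e^(−2au²) du = (2j−1)!!/(4a)^j · √(π/(2a)), odd powers integrate to 0; here √(π/(2a)) = 0.92145.
State is unnormalized: ∫|ψ|² dx = 0.92145, and ∫ψ*·x²·ψ dx = 2.1429, so ⟨x²⟩ = 2.1429 / 0.92145.
⟨x²⟩ = 2.3255.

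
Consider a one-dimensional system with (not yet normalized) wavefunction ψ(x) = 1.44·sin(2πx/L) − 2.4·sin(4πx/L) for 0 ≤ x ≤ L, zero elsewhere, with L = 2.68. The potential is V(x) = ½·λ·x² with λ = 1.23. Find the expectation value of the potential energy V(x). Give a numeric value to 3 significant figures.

1.27

⟨V⟩ = ∫ V(x)·|ψ|² dx / ∫|ψ|² dx.
On 0 ≤ x ≤ L (j ≠ l): ∫sin²(jπx/L) dx = L/2, ∫sin(jπx/L)·sin(lπx/L) dx = 0; diagonal moments ∫x·sin²(jπx/L) dx = L²/4, ∫x²·sin²(jπx/L) dx = L³·(1/6 − 1/(4j²π²)); cross terms ∫x·sin(jπx/L)·sin(lπx/L) dx = 0 for j + l even and −4jlL²/(π²(j² − l²)²) for j + l odd, ∫x²·sin(jπx/L)·sin(lπx/L) dx = (−1)^(j+l)·4jlL³/(π²(j² − l²)²); higher powers the same way via product-to-sum and parts.
State is unnormalized: ∫|ψ|² dx = 10.497, and ∫ψ*·V(x)·ψ dx = 13.350, so ⟨V⟩ = 13.350 / 10.497.
⟨V⟩ = 1.2718.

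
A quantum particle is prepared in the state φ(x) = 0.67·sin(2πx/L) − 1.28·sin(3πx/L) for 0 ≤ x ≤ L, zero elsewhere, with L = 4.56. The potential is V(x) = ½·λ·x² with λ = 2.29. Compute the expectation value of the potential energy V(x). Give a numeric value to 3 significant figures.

⟨V⟩ = ∫ V(x)·|φ|² dx / ∫|φ|² dx.
On 0 ≤ x ≤ L (j ≠ l): ∫sin²(jπx/L) dx = L/2, ∫sin(jπx/L)·sin(lπx/L) dx = 0; diagonal moments ∫x·sin²(jπx/L) dx = L²/4, ∫x²·sin²(jπx/L) dx = L³·(1/6 − 1/(4j²π²)); cross terms ∫x·sin(jπx/L)·sin(lπx/L) dx = 0 for j + l even and −4jlL²/(π²(j² − l²)²) for j + l odd, ∫x²·sin(jπx/L)·sin(lπx/L) dx = (−1)^(j+l)·4jlL³/(π²(j² − l²)²); higher powers the same way via product-to-sum and parts.
State is unnormalized: ∫|φ|² dx = 4.7590, and ∫φ*·V(x)·φ dx = 55.072, so ⟨V⟩ = 55.072 / 4.7590.
⟨V⟩ = 11.572.

11.6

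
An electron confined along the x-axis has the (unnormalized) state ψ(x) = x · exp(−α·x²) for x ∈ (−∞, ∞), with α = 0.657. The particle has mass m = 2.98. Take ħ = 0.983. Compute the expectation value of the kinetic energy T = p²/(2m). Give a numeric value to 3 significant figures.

T = −(ħ²/2m) d²/dx², so ⟨T⟩ = −(ħ²/2m) ∫ ψ*·ψ'' dx / ∫|ψ|² dx; with m = 2.98.
Expand each integrand as polynomial × e^(−2αx²) and use ∫x^(2j)·e^(−2αx²) dx = (2j−1)!!/(4α)^j · √(π/(2α)), odd powers → 0; here √(π/(2α)) = 1.5462. Differentiate with the product rule, d/dx e^(−αx²) = −2αx·e^(−αx²).
State is unnormalized: ∫|ψ|² dx = 0.58837, and ∫ψ*·(−ħ²/2m · ψ'') dx = 0.18802, so ⟨T⟩ = 0.18802 / 0.58837.
⟨T⟩ = 0.31956.

0.320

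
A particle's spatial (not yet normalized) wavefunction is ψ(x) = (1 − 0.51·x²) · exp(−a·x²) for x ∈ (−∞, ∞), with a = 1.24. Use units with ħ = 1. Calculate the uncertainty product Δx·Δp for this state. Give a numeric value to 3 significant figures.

Δx = √(⟨x²⟩−⟨x⟩²), Δp = √(⟨p²⟩−⟨p⟩²).
Expand each integrand as polynomial × e^(−2ax²) and use ∫x^(2j)·e^(−2ax²) dx = (2j−1)!!/(4a)^j · √(π/(2a)), odd powers → 0; here √(π/(2a)) = 1.1255. Differentiate with the product rule, d/dx e^(−ax²) = −2ax·e^(−ax²).
Normalization: ∫|ψ|² dx = 0.92975.
⟨x⟩ = 0.0000, ⟨x²⟩ = 0.13220 ⇒ Δx = 0.36359.
⟨p⟩ = 0.0000, ⟨p²⟩ = 1.9209 ⇒ Δp = 1.3860.
Δx·Δp = 0.50392.

0.504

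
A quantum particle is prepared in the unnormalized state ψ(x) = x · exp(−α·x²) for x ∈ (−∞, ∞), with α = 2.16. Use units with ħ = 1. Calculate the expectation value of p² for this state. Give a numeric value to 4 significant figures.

p² ψ = −ħ² d²ψ/dx²; ⟨p²⟩ = −ħ² ∫ ψ*·ψ'' dx / ∫|ψ|² dx.
Expand each integrand as polynomial × e^(−2αx²) and use ∫x^(2j)·e^(−2αx²) dx = (2j−1)!!/(4α)^j · √(π/(2α)), odd powers → 0; here √(π/(2α)) = 0.85277. Differentiate with the product rule, d/dx e^(−αx²) = −2αx·e^(−αx²).
State is unnormalized: ∫|ψ|² dx = 0.098700, and ∫ψ*·(−ħ² ψ'') dx = 0.63958, so ⟨p²⟩ = 0.63958 / 0.098700.
⟨p²⟩ = 6.4800.

6.480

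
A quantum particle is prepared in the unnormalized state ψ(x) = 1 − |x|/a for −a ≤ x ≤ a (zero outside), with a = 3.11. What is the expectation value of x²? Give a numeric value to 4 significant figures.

0.9672

⟨x²⟩ = ∫ x²·|ψ|² dx / ∫|ψ|² dx (integrals over the domain).
ψ is even, so ∫ over [−a, a] = 2∫₀ᵃ with ψ = 1 − x/a there: ∫₀ᵃ (1 − x/a)² dx = a/3, ∫₀ᵃ x²(1 − x/a)² dx = a³/30, ∫₀ᵃ x⁴(1 − x/a)² dx = a⁵/105.
State is unnormalized: ∫|ψ|² dx = 2.0733, and ∫ψ*·x²·ψ dx = 2.0053, so ⟨x²⟩ = 2.0053 / 2.0733.
⟨x²⟩ = 0.96721.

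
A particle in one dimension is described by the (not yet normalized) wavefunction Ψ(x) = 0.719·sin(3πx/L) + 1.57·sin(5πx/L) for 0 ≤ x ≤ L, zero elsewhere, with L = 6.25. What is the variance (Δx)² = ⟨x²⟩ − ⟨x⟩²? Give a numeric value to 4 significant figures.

Compute ⟨x⟩ and ⟨x²⟩ separately, then (Δx)² = ⟨x²⟩ − ⟨x⟩².
On 0 ≤ x ≤ L (j ≠ l): ∫sin²(jπx/L) dx = L/2, ∫sin(jπx/L)·sin(lπx/L) dx = 0; diagonal moments ∫x·sin²(jπx/L) dx = L²/4, ∫x²·sin²(jπx/L) dx = L³·(1/6 − 1/(4j²π²)); cross terms ∫x·sin(jπx/L)·sin(lπx/L) dx = 0 for j + l even and −4jlL²/(π²(j² − l²)²) for j + l odd, ∫x²·sin(jπx/L)·sin(lπx/L) dx = (−1)^(j+l)·4jlL³/(π²(j² − l²)²); higher powers the same way via product-to-sum and parts.
Normalization: ∫|Ψ|² dx = 9.3183.
⟨x⟩ = 3.1250 and ⟨x²⟩ = 14.322.
(Δx)² = 14.322 − (3.1250)² = 4.5563.

4.556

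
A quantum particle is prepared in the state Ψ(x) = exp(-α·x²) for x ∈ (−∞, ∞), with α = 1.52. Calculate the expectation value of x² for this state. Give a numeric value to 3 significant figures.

⟨x²⟩ = ∫ x²·|Ψ|² dx / ∫|Ψ|² dx (integrals over the domain).
Gaussian moments: ∫x^(2j)·e^(−2αx²) dx = (2j−1)!!/(4α)^j · √(π/(2α)), odd powers integrate to 0; here √(π/(2α)) = 1.0166.
State is unnormalized: ∫|Ψ|² dx = 1.0166, and ∫Ψ*·x²·Ψ dx = 0.16720, so ⟨x²⟩ = 0.16720 / 1.0166.
⟨x²⟩ = 0.16447.

0.164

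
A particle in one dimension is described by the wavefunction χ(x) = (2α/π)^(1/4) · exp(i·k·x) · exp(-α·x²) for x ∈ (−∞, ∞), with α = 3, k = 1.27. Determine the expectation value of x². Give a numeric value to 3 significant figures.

⟨x²⟩ = ∫ x²·|χ|² dx (integrals over the domain).
Gaussian moments: ∫x^(2j)·e^(−2αx²) dx = (2j−1)!!/(4α)^j · √(π/(2α)), odd powers integrate to 0; here √(π/(2α)) = 0.72360.
⟨x²⟩ = 0.083333.

0.0833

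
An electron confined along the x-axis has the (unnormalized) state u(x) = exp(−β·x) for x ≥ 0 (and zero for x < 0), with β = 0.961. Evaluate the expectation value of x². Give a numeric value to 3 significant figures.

⟨x²⟩ = ∫ x²·|u|² dx / ∫|u|² dx (integrals over the domain).
Every integrand reduces to terms xʲ·e^(−2βx) on [0, ∞); use ∫₀^∞ xʲ·e^(−2βx) dx = j!/(2β)^(j+1).
State is unnormalized: ∫|u|² dx = 0.52029, and ∫u*·x²·u dx = 0.28169, so ⟨x²⟩ = 0.28169 / 0.52029.
⟨x²⟩ = 0.54141.

0.541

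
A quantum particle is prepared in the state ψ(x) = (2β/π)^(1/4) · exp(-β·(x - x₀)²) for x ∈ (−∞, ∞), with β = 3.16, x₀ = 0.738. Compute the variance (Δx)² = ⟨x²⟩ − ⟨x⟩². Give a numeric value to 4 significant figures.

0.07911

Compute ⟨x⟩ and ⟨x²⟩ separately, then (Δx)² = ⟨x²⟩ − ⟨x⟩².
Gaussian moments (u = x − x₀): ∫u^(2j)·e^(−2βu²) du = (2j−1)!!/(4β)^j · √(π/(2β)), odd powers integrate to 0; here √(π/(2β)) = 0.70504.
⟨x⟩ = 0.73800 and ⟨x²⟩ = 0.62376.
(Δx)² = 0.62376 − (0.73800)² = 0.079114.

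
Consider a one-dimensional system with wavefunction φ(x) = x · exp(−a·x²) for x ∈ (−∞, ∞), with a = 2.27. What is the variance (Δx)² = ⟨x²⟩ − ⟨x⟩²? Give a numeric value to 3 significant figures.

Compute ⟨x⟩ and ⟨x²⟩ separately, then (Δx)² = ⟨x²⟩ − ⟨x⟩².
Expand each integrand as polynomial × e^(−2ax²) and use ∫x^(2j)·e^(−2ax²) dx = (2j−1)!!/(4a)^j · √(π/(2a)), odd powers → 0; here √(π/(2a)) = 0.83185.
Normalization: ∫|φ|² dx = 0.091614.
⟨x⟩ = 0.0000 and ⟨x²⟩ = 0.33040.
(Δx)² = 0.33040 − (0.0000)² = 0.33040.

0.330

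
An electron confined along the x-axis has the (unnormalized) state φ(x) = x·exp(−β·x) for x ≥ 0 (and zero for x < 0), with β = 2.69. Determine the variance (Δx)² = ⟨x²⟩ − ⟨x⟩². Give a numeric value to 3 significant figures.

0.104

Compute ⟨x⟩ and ⟨x²⟩ separately, then (Δx)² = ⟨x²⟩ − ⟨x⟩².
Every integrand reduces to terms xʲ·e^(−2βx) on [0, ∞); use ∫₀^∞ xʲ·e^(−2βx) dx = j!/(2β)^(j+1).
Normalization: ∫|φ|² dx = 0.012843.
⟨x⟩ = 0.55762 and ⟨x²⟩ = 0.41459.
(Δx)² = 0.41459 − (0.55762)² = 0.10365.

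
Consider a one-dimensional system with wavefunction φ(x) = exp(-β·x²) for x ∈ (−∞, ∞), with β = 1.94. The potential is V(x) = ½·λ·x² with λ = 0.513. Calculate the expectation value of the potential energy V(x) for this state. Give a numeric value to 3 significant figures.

0.0331

⟨V⟩ = ∫ V(x)·|φ|² dx / ∫|φ|² dx.
Gaussian moments: ∫x^(2j)·e^(−2βx²) dx = (2j−1)!!/(4β)^j · √(π/(2β)), odd powers integrate to 0; here √(π/(2β)) = 0.89983.
State is unnormalized: ∫|φ|² dx = 0.89983, and ∫φ*·V(x)·φ dx = 0.029743, so ⟨V⟩ = 0.029743 / 0.89983.
⟨V⟩ = 0.033054.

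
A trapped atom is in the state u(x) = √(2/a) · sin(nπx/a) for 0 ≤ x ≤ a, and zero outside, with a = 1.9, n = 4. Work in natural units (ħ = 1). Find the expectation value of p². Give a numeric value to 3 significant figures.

43.7

p² u = −ħ² d²u/dx²; ⟨p²⟩ = −ħ² ∫ u*·u'' dx.
d/dx sin(nπx/a) = (nπ/a)·cos(nπx/a) and d²/dx² sin(nπx/a) = −(nπ/a)²·sin(nπx/a); on 0 ≤ x ≤ a, ∫sin²(nπx/a) dx = a/2 and ∫sin(nπx/a)·cos(nπx/a) dx = 0.
⟨p²⟩ = 43.743.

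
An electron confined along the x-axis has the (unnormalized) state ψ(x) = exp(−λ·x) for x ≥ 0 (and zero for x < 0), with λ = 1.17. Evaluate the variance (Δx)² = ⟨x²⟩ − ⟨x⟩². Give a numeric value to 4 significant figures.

Compute ⟨x⟩ and ⟨x²⟩ separately, then (Δx)² = ⟨x²⟩ − ⟨x⟩².
Every integrand reduces to terms xʲ·e^(−2λx) on [0, ∞); use ∫₀^∞ xʲ·e^(−2λx) dx = j!/(2λ)^(j+1).
Normalization: ∫|ψ|² dx = 0.42735.
⟨x⟩ = 0.42735 and ⟨x²⟩ = 0.36526.
(Δx)² = 0.36526 − (0.42735)² = 0.18263.

0.1826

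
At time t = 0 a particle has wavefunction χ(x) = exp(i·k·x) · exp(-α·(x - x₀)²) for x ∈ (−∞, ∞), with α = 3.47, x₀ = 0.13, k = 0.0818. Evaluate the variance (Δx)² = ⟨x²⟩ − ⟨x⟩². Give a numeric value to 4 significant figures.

Compute ⟨x⟩ and ⟨x²⟩ separately, then (Δx)² = ⟨x²⟩ − ⟨x⟩².
Gaussian moments (u = x − x₀): ∫u^(2j)·e^(−2αu²) du = (2j−1)!!/(4α)^j · √(π/(2α)), odd powers integrate to 0; here √(π/(2α)) = 0.67281.
Normalization: ∫|χ|² dx = 0.67281.
⟨x⟩ = 0.13000 and ⟨x²⟩ = 0.088946.
(Δx)² = 0.088946 − (0.13000)² = 0.072046.

0.07205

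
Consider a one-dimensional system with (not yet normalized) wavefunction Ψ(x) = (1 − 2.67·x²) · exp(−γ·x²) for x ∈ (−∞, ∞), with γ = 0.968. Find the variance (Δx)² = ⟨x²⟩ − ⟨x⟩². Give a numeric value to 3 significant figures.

Compute ⟨x⟩ and ⟨x²⟩ separately, then (Δx)² = ⟨x²⟩ − ⟨x⟩².
Expand each integrand as polynomial × e^(−2γx²) and use ∫x^(2j)·e^(−2γx²) dx = (2j−1)!!/(4γ)^j · √(π/(2γ)), odd powers → 0; here √(π/(2γ)) = 1.2739.
Normalization: ∫|Ψ|² dx = 1.3342.
⟨x⟩ = 0.0000 and ⟨x²⟩ = 0.98513.
(Δx)² = 0.98513 − (0.0000)² = 0.98513.

0.985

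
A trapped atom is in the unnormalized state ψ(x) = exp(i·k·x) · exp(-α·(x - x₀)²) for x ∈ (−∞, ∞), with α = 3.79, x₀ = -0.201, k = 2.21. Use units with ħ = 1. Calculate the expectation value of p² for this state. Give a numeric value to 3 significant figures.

p² ψ = −ħ² d²ψ/dx²; ⟨p²⟩ = −ħ² ∫ ψ*·ψ'' dx / ∫|ψ|² dx.
Gaussian moments (u = x − x₀): ∫u^(2j)·e^(−2αu²) du = (2j−1)!!/(4α)^j · √(π/(2α)), odd powers integrate to 0; here √(π/(2α)) = 0.64378. Derivatives: ψ′ = (ik − 2αu)·ψ, ψ″ = ((ik − 2αu)² − 2α)·ψ; the odd-in-u pieces drop out.
State is unnormalized: ∫|ψ|² dx = 0.64378, and ∫ψ*·(−ħ² ψ'') dx = 5.5842, so ⟨p²⟩ = 5.5842 / 0.64378.
⟨p²⟩ = 8.6741.

8.67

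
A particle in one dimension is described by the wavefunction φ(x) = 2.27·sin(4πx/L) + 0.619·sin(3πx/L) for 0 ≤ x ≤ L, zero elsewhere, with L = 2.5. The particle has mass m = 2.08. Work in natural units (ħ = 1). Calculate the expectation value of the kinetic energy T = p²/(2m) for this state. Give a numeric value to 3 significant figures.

T = −(ħ²/2m) d²/dx², so ⟨T⟩ = −(ħ²/2m) ∫ φ*·φ'' dx / ∫|φ|² dx; with m = 2.08.
d²/dx² sin(jπx/L) = −(jπ/L)²·sin(jπx/L); on 0 ≤ x ≤ L, ∫sin²(jπx/L) dx = L/2 and ∫sin(jπx/L)·sin(lπx/L) dx = 0 for j ≠ l, so only diagonal terms survive in ∫|φ|² and ∫φ·φ″; ∫φ·φ′ dx = [φ²/2] between the walls = 0.
State is unnormalized: ∫|φ|² dx = 6.9201, and ∫φ*·(−ħ²/2m · φ'') dx = 40.757, so ⟨T⟩ = 40.757 / 6.9201.
⟨T⟩ = 5.8897.

5.89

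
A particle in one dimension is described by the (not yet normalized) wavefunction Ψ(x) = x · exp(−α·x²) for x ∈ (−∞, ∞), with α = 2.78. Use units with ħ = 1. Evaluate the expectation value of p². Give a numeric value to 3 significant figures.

p² Ψ = −ħ² d²Ψ/dx²; ⟨p²⟩ = −ħ² ∫ Ψ*·Ψ'' dx / ∫|Ψ|² dx.
Expand each integrand as polynomial × e^(−2αx²) and use ∫x^(2j)·e^(−2αx²) dx = (2j−1)!!/(4α)^j · √(π/(2α)), odd powers → 0; here √(π/(2α)) = 0.75169. Differentiate with the product rule, d/dx e^(−αx²) = −2αx·e^(−αx²).
State is unnormalized: ∫|Ψ|² dx = 0.067598, and ∫Ψ*·(−ħ² Ψ'') dx = 0.56377, so ⟨p²⟩ = 0.56377 / 0.067598.
⟨p²⟩ = 8.3400.

8.34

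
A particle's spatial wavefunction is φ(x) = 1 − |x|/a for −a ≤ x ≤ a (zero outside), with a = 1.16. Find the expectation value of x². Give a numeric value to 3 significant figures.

0.135

⟨x²⟩ = ∫ x²·|φ|² dx / ∫|φ|² dx (integrals over the domain).
φ is even, so ∫ over [−a, a] = 2∫₀ᵃ with φ = 1 − x/a there: ∫₀ᵃ (1 − x/a)² dx = a/3, ∫₀ᵃ x²(1 − x/a)² dx = a³/30, ∫₀ᵃ x⁴(1 − x/a)² dx = a⁵/105.
State is unnormalized: ∫|φ|² dx = 0.77333, and ∫φ*·x²·φ dx = 0.10406, so ⟨x²⟩ = 0.10406 / 0.77333.
⟨x²⟩ = 0.13456.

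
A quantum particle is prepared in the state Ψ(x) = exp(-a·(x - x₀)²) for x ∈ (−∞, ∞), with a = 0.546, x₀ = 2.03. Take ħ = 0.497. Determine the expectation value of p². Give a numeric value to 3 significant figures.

p² Ψ = −ħ² d²Ψ/dx²; ⟨p²⟩ = −ħ² ∫ Ψ*·Ψ'' dx / ∫|Ψ|² dx.
Gaussian moments (u = x − x₀): ∫u^(2j)·e^(−2au²) du = (2j−1)!!/(4a)^j · √(π/(2a)), odd powers integrate to 0; here √(π/(2a)) = 1.6961. Derivatives: d/dx e^(−au²) = −2au·e^(−au²), d²/dx² e^(−au²) = (4a²u² − 2a)·e^(−au²).
State is unnormalized: ∫|Ψ|² dx = 1.6961, and ∫Ψ*·(−ħ² Ψ'') dx = 0.22875, so ⟨p²⟩ = 0.22875 / 1.6961.
⟨p²⟩ = 0.13487.

0.135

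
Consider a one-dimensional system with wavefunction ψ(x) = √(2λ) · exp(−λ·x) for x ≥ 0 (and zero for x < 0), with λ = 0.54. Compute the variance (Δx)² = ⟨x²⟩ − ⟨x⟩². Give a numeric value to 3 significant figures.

Compute ⟨x⟩ and ⟨x²⟩ separately, then (Δx)² = ⟨x²⟩ − ⟨x⟩².
Every integrand reduces to terms xʲ·e^(−2λx) on [0, ∞); use ∫₀^∞ xʲ·e^(−2λx) dx = j!/(2λ)^(j+1).
⟨x⟩ = 0.92593 and ⟨x²⟩ = 1.7147.
(Δx)² = 1.7147 − (0.92593)² = 0.85734.

0.857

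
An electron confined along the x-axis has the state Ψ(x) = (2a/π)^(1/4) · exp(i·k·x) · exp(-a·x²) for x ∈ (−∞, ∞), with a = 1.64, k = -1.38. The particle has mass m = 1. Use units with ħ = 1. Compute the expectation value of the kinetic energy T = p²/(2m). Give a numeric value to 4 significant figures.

T = −(ħ²/2m) d²/dx², so ⟨T⟩ = −(ħ²/2m) ∫ Ψ*·Ψ'' dx; with m = 1.
Gaussian moments: ∫x^(2j)·e^(−2ax²) dx = (2j−1)!!/(4a)^j · √(π/(2a)), odd powers integrate to 0; here √(π/(2a)) = 0.97867. Derivatives: Ψ′ = (ik − 2ax)·Ψ, Ψ″ = ((ik − 2ax)² − 2a)·Ψ; the odd-in-x pieces drop out.
⟨T⟩ = 1.7722.

1.772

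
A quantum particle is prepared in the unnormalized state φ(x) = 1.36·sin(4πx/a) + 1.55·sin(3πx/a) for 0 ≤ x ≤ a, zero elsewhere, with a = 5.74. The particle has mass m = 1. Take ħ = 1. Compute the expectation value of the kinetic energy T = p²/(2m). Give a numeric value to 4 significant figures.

1.804

T = −(ħ²/2m) d²/dx², so ⟨T⟩ = −(ħ²/2m) ∫ φ*·φ'' dx / ∫|φ|² dx; with m = 1.
d²/dx² sin(jπx/a) = −(jπ/a)²·sin(jπx/a); on 0 ≤ x ≤ a, ∫sin²(jπx/a) dx = a/2 and ∫sin(jπx/a)·sin(lπx/a) dx = 0 for j ≠ l, so only diagonal terms survive in ∫|φ|² and ∫φ·φ″; ∫φ·φ′ dx = [φ²/2] between the walls = 0.
State is unnormalized: ∫|φ|² dx = 12.204, and ∫φ*·(−ħ²/2m · φ'') dx = 22.016, so ⟨T⟩ = 22.016 / 12.204.
⟨T⟩ = 1.8041.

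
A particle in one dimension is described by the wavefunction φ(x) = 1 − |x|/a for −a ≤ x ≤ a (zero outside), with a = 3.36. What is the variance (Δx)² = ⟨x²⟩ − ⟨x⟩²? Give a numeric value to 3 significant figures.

1.13

Compute ⟨x⟩ and ⟨x²⟩ separately, then (Δx)² = ⟨x²⟩ − ⟨x⟩².
φ is even, so ∫ over [−a, a] = 2∫₀ᵃ with φ = 1 − x/a there: ∫₀ᵃ (1 − x/a)² dx = a/3, ∫₀ᵃ x²(1 − x/a)² dx = a³/30, ∫₀ᵃ x⁴(1 − x/a)² dx = a⁵/105.
Normalization: ∫|φ|² dx = 2.2400.
⟨x⟩ = 0.0000 and ⟨x²⟩ = 1.1290.
(Δx)² = 1.1290 − (0.0000)² = 1.1290.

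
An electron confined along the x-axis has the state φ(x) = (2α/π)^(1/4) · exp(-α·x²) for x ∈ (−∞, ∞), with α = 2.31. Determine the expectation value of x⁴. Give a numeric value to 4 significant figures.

⟨x⁴⟩ = ∫ x⁴·|φ|² dx (integrals over the domain).
Gaussian moments: ∫x^(2j)·e^(−2αx²) dx = (2j−1)!!/(4α)^j · √(π/(2α)), odd powers integrate to 0; here √(π/(2α)) = 0.82462.
⟨x⁴⟩ = 0.035138.

0.03514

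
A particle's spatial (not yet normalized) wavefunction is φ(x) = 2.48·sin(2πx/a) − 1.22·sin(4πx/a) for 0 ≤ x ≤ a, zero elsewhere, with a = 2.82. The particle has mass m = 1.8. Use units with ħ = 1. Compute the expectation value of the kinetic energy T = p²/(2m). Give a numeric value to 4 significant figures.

T = −(ħ²/2m) d²/dx², so ⟨T⟩ = −(ħ²/2m) ∫ φ*·φ'' dx / ∫|φ|² dx; with m = 1.8.
d²/dx² sin(jπx/a) = −(jπ/a)²·sin(jπx/a); on 0 ≤ x ≤ a, ∫sin²(jπx/a) dx = a/2 and ∫sin(jπx/a)·sin(lπx/a) dx = 0 for j ≠ l, so only diagonal terms survive in ∫|φ|² and ∫φ·φ″; ∫φ·φ′ dx = [φ²/2] between the walls = 0.
State is unnormalized: ∫|φ|² dx = 10.771, and ∫φ*·(−ħ²/2m · φ'') dx = 23.535, so ⟨T⟩ = 23.535 / 10.771.
⟨T⟩ = 2.1851.

2.185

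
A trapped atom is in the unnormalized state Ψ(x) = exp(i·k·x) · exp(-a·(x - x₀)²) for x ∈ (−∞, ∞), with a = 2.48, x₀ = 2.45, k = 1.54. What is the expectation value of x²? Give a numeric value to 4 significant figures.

⟨x²⟩ = ∫ x²·|Ψ|² dx / ∫|Ψ|² dx (integrals over the domain).
Gaussian moments (u = x − x₀): ∫u^(2j)·e^(−2au²) du = (2j−1)!!/(4a)^j · √(π/(2a)), odd powers integrate to 0; here √(π/(2a)) = 0.79586.
State is unnormalized: ∫|Ψ|² dx = 0.79586, and ∫Ψ*·x²·Ψ dx = 4.8573, so ⟨x²⟩ = 4.8573 / 0.79586.
⟨x²⟩ = 6.1033.

6.103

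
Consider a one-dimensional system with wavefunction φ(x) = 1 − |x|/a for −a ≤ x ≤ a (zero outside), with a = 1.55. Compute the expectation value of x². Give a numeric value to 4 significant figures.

⟨x²⟩ = ∫ x²·|φ|² dx / ∫|φ|² dx (integrals over the domain).
φ is even, so ∫ over [−a, a] = 2∫₀ᵃ with φ = 1 − x/a there: ∫₀ᵃ (1 − x/a)² dx = a/3, ∫₀ᵃ x²(1 − x/a)² dx = a³/30, ∫₀ᵃ x⁴(1 − x/a)² dx = a⁵/105.
State is unnormalized: ∫|φ|² dx = 1.0333, and ∫φ*·x²·φ dx = 0.24826, so ⟨x²⟩ = 0.24826 / 1.0333.
⟨x²⟩ = 0.24025.

0.2403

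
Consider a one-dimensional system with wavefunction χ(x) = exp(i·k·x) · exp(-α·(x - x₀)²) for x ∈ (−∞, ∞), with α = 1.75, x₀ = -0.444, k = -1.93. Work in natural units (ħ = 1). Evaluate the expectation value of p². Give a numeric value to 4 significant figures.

p² χ = −ħ² d²χ/dx²; ⟨p²⟩ = −ħ² ∫ χ*·χ'' dx / ∫|χ|² dx.
Gaussian moments (u = x − x₀): ∫u^(2j)·e^(−2αu²) du = (2j−1)!!/(4α)^j · √(π/(2α)), odd powers integrate to 0; here √(π/(2α)) = 0.94742. Derivatives: χ′ = (ik − 2αu)·χ, χ″ = ((ik − 2αu)² − 2α)·χ; the odd-in-u pieces drop out.
State is unnormalized: ∫|χ|² dx = 0.94742, and ∫χ*·(−ħ² χ'') dx = 5.1870, so ⟨p²⟩ = 5.1870 / 0.94742.
⟨p²⟩ = 5.4749.

5.475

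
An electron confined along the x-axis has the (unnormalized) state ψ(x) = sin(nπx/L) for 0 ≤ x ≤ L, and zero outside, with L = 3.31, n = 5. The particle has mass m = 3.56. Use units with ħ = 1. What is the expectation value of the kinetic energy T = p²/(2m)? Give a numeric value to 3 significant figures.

T = −(ħ²/2m) d²/dx², so ⟨T⟩ = −(ħ²/2m) ∫ ψ*·ψ'' dx / ∫|ψ|² dx; with m = 3.56.
d/dx sin(nπx/L) = (nπ/L)·cos(nπx/L) and d²/dx² sin(nπx/L) = −(nπ/L)²·sin(nπx/L); on 0 ≤ x ≤ L, ∫sin²(nπx/L) dx = L/2 and ∫sin(nπx/L)·cos(nπx/L) dx = 0.
State is unnormalized: ∫|ψ|² dx = 1.6550, and ∫ψ*·(−ħ²/2m · ψ'') dx = 5.2348, so ⟨T⟩ = 5.2348 / 1.6550.
⟨T⟩ = 3.1630.

3.16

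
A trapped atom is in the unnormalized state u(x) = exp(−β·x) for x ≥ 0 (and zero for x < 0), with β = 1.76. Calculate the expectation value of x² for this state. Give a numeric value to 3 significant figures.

0.161

⟨x²⟩ = ∫ x²·|u|² dx / ∫|u|² dx (integrals over the domain).
Every integrand reduces to terms xʲ·e^(−2βx) on [0, ∞); use ∫₀^∞ xʲ·e^(−2βx) dx = j!/(2β)^(j+1).
State is unnormalized: ∫|u|² dx = 0.28409, and ∫u*·x²·u dx = 0.045857, so ⟨x²⟩ = 0.045857 / 0.28409.
⟨x²⟩ = 0.16142.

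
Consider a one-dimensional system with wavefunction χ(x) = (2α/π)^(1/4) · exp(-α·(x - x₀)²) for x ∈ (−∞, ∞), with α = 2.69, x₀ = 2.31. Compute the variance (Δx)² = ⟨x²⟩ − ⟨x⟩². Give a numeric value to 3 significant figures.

0.0929

Compute ⟨x⟩ and ⟨x²⟩ separately, then (Δx)² = ⟨x²⟩ − ⟨x⟩².
Gaussian moments (u = x − x₀): ∫u^(2j)·e^(−2αu²) du = (2j−1)!!/(4α)^j · √(π/(2α)), odd powers integrate to 0; here √(π/(2α)) = 0.76416.
⟨x⟩ = 2.3100 and ⟨x²⟩ = 5.4290.
(Δx)² = 5.4290 − (2.3100)² = 0.092937.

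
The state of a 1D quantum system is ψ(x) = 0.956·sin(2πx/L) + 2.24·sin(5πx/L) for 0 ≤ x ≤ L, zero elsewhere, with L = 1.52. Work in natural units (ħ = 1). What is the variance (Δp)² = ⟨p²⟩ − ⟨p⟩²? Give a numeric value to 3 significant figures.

Compute ⟨p⟩ and ⟨p²⟩ separately; (Δp)² = ⟨p²⟩ − ⟨p⟩².
d²/dx² sin(jπx/L) = −(jπ/L)²·sin(jπx/L); on 0 ≤ x ≤ L, ∫sin²(jπx/L) dx = L/2 and ∫sin(jπx/L)·sin(lπx/L) dx = 0 for j ≠ l, so only diagonal terms survive in ∫|ψ|² and ∫ψ·ψ″; ∫ψ·ψ′ dx = [ψ²/2] between the walls = 0.
Normalization: ∫|ψ|² dx = 4.5080.
⟨p⟩ = 0.0000 and ⟨p²⟩ = 92.973.
(Δp)² = 92.973 − (0.0000)² = 92.973.

93.0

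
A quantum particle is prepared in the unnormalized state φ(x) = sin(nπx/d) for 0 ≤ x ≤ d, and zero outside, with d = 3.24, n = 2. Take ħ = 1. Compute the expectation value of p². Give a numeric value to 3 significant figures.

3.76

p² φ = −ħ² d²φ/dx²; ⟨p²⟩ = −ħ² ∫ φ*·φ'' dx / ∫|φ|² dx.
d/dx sin(nπx/d) = (nπ/d)·cos(nπx/d) and d²/dx² sin(nπx/d) = −(nπ/d)²·sin(nπx/d); on 0 ≤ x ≤ d, ∫sin²(nπx/d) dx = d/2 and ∫sin(nπx/d)·cos(nπx/d) dx = 0.
State is unnormalized: ∫|φ|² dx = 1.6200, and ∫φ*·(−ħ² φ'') dx = 6.0923, so ⟨p²⟩ = 6.0923 / 1.6200.
⟨p²⟩ = 3.7607.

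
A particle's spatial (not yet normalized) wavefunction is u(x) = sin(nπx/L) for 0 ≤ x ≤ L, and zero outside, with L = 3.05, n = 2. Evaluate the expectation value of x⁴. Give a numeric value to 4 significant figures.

15.20

⟨x⁴⟩ = ∫ x⁴·|u|² dx / ∫|u|² dx (integrals over the domain).
With sin²θ = (1 − cos2θ)/2 on 0 ≤ x ≤ L: ∫sin²(nπx/L) dx = L/2, ∫x·sin²(nπx/L) dx = L²/4, ∫x²·sin²(nπx/L) dx = L³·(1/6 − 1/(4n²π²)); higher powers xᵏ the same way, integrating xᵏ·cos(2nπx/L) by parts.
State is unnormalized: ∫|u|² dx = 1.5250, and ∫u*·x⁴·u dx = 23.178, so ⟨x⁴⟩ = 23.178 / 1.5250.
⟨x⁴⟩ = 15.199.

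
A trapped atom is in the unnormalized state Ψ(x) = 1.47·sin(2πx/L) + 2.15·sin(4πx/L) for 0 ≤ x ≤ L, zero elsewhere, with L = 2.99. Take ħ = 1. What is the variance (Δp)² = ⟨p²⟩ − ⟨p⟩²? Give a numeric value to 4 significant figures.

Compute ⟨p⟩ and ⟨p²⟩ separately; (Δp)² = ⟨p²⟩ − ⟨p⟩².
d²/dx² sin(jπx/L) = −(jπ/L)²·sin(jπx/L); on 0 ≤ x ≤ L, ∫sin²(jπx/L) dx = L/2 and ∫sin(jπx/L)·sin(lπx/L) dx = 0 for j ≠ l, so only diagonal terms survive in ∫|Ψ|² and ∫Ψ·Ψ″; ∫Ψ·Ψ′ dx = [Ψ²/2] between the walls = 0.
Normalization: ∫|Ψ|² dx = 10.141.
⟨p⟩ = 0.0000 and ⟨p²⟩ = 13.443.
(Δp)² = 13.443 − (0.0000)² = 13.443.

13.44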